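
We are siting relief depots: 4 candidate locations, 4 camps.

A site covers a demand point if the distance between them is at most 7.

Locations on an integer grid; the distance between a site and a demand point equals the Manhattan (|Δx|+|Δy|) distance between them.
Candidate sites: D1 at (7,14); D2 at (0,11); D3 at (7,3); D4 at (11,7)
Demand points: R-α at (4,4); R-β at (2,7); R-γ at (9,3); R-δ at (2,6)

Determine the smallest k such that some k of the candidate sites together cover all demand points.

2

Coverage sets (demand points within 7 of each site):
  D1: {}
  D2: {R-β, R-δ}
  D3: {R-α, R-γ}
  D4: {R-γ}
No single site covers all 4 demand points.
But {D2, D3} covers everything, so the minimum is 2.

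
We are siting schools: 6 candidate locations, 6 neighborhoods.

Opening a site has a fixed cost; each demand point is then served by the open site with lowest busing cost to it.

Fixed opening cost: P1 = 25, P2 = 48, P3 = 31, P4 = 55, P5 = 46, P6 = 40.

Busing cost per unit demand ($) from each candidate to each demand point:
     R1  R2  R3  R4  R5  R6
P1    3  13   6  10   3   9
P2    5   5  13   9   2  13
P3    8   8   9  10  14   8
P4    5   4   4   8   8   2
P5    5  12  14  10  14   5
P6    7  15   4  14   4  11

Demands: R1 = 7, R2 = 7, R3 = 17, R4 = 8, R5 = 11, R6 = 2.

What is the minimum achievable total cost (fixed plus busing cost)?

298

Open {P1, P4}: assign each demand point to its cheapest open site.
  R1→P1 7×3=21, R2→P4 7×4=28, R3→P4 17×4=68, R4→P4 8×8=64, R5→P1 11×3=33, R6→P4 2×2=4
  busing cost 218, fixed 80 → total 298.
Compare {P2, P4}: busing cost 221 + fixed 103 = 324.
Compare {P1, P3, P4}: busing cost 218 + fixed 111 = 329.
Compare {P1, P2, P4}: busing cost 207 + fixed 128 = 335.
All other subsets cost ≥ 324. Minimum total cost: 298.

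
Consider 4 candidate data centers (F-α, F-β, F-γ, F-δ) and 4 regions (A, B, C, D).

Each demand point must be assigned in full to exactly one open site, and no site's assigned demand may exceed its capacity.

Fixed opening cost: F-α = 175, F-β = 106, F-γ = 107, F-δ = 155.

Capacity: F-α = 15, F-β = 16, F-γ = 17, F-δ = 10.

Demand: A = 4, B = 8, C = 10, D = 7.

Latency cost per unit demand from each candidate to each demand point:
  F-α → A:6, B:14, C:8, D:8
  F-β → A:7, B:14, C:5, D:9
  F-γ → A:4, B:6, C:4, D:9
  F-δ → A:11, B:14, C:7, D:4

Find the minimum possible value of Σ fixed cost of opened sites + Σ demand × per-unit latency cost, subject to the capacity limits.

Open {F-β, F-γ}; cheapest assignment that respects the capacities:
  F-β (cap 16, load 14): A, C — cost 4×7 + 10×5 = 78
  F-γ (cap 17, load 15): B, D — cost 8×6 + 7×9 = 111
  Shipping 189, fixed 213 → total 402.
  Any other capacity-feasible assignment to {F-β, F-γ} ships for at least 189.
Compare {F-α, F-γ}: its best feasible assignment gives total 497.
Compare {F-β, F-γ, F-δ}: its best feasible assignment gives total 510.
Every other set of open sites that can feasibly serve all demand totals ≥ 497 even under its best assignment. Minimum: 402.

402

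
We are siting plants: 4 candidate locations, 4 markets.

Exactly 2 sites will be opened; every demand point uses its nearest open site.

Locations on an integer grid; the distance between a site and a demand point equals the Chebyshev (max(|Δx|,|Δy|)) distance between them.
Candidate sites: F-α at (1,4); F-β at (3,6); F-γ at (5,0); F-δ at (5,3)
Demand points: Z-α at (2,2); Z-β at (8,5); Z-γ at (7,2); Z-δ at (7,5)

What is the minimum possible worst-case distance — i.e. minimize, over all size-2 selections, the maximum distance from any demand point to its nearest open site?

3

Open {F-α, F-δ}.
  Farthest demand point is Z-β at distance 3 (to F-δ); all others are ≤ 3.
With {F-β, F-δ} the worst case is 3.
With {F-γ, F-δ} the worst case is 3.
No size-2 selection achieves below 3.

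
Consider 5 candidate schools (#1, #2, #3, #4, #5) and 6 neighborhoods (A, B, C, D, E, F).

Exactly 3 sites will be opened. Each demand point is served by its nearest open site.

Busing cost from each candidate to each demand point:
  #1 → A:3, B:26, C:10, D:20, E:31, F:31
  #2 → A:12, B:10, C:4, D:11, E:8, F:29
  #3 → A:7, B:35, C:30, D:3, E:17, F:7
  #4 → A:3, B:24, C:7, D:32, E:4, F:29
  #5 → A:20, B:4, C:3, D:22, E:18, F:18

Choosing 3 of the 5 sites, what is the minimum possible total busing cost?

Open {#3, #4, #5}.
  A→#4 3, B→#5 4, C→#5 3, D→#3 3, E→#4 4, F→#3 7  ⇒ total 24.
Compare {#2, #3, #4}: total 31.
Compare {#2, #3, #5}: total 32.
No size-3 selection does better; minimum is 24.

24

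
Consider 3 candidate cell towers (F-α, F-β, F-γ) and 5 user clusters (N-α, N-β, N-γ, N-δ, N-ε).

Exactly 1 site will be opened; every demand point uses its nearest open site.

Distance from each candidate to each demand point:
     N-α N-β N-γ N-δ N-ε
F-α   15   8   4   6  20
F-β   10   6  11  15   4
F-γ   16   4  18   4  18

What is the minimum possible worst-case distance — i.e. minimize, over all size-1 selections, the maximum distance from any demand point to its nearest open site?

Open {F-β}.
  Farthest demand point is N-δ at distance 15 (to F-β); all others are ≤ 15.
With {F-γ} the worst case is 18.
With {F-α} the worst case is 20.
No size-1 selection achieves below 15.

15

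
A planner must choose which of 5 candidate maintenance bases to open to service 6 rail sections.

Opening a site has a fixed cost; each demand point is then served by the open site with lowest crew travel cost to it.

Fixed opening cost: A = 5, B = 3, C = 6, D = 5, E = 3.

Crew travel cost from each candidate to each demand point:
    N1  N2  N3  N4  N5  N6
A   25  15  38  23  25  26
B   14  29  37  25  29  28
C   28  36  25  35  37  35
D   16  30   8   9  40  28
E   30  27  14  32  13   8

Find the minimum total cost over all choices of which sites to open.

82

Open {A, D, E}: assign each demand point to its cheapest open site.
  N1→D 16, N2→A 15, N3→D 8, N4→D 9, N5→E 13, N6→E 8
  crew travel cost 69, fixed 13 → total 82.
Compare {A, B, D, E}: crew travel cost 67 + fixed 16 = 83.
Compare {A, C, D, E}: crew travel cost 69 + fixed 19 = 88.
Compare {D, E}: crew travel cost 81 + fixed 8 = 89.
All other subsets cost ≥ 83. Minimum total cost: 82.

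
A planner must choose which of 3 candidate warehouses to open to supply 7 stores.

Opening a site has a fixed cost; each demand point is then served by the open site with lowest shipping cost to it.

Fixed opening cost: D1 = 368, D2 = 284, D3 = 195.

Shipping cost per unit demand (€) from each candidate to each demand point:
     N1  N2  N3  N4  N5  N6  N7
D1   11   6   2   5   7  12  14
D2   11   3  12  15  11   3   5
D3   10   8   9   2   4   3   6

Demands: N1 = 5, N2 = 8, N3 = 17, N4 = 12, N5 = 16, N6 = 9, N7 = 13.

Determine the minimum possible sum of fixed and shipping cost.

Open {D3}: assign each demand point to its cheapest open site.
  N1→D3 5×10=50, N2→D3 8×8=64, N3→D3 17×9=153, N4→D3 12×2=24, N5→D3 16×4=64, N6→D3 9×3=27, N7→D3 13×6=78
  shipping cost 460, fixed 195 → total 655.
Compare {D2, D3}: shipping cost 407 + fixed 479 = 886.
Compare {D1, D3}: shipping cost 325 + fixed 563 = 888.
Compare {D1}: shipping cost 599 + fixed 368 = 967.
All other subsets cost ≥ 886. Minimum total cost: 655.

655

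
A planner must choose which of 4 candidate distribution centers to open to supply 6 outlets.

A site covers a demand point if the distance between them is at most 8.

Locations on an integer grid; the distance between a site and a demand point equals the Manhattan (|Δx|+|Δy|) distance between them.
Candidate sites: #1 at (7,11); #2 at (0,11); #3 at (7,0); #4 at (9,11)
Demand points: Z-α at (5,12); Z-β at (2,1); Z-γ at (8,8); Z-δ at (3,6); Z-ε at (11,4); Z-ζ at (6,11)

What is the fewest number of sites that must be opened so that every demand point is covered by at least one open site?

3

Coverage sets (demand points within 8 of each site):
  #1: {Z-α, Z-γ, Z-ζ}
  #2: {Z-α, Z-δ, Z-ζ}
  #3: {Z-β, Z-ε}
  #4: {Z-α, Z-γ, Z-ζ}
No 2 sites suffice: every size-2 union leaves at least one demand point uncovered.
But {#1, #2, #3} covers everything, so the minimum is 3.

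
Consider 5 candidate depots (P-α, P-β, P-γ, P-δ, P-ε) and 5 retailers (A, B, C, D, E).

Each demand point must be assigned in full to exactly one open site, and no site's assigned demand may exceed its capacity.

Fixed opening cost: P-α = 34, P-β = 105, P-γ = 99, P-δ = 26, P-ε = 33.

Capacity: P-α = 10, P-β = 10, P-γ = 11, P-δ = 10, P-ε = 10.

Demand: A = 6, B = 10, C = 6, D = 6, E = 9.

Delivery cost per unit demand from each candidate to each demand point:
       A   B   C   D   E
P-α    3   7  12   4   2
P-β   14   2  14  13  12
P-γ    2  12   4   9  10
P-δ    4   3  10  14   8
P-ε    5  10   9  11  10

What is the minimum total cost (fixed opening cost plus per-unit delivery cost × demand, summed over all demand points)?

449

Open {P-α, P-β, P-γ, P-δ, P-ε}; cheapest assignment that respects the capacities:
  P-α (cap 10, load 9): E — cost 9×2 = 18
  P-β (cap 10, load 10): B — cost 10×2 = 20
  P-γ (cap 11, load 6): C — cost 6×4 = 24
  P-δ (cap 10, load 6): A — cost 6×4 = 24
  P-ε (cap 10, load 6): D — cost 6×11 = 66
  Shipping 152, fixed 297 → total 449.
  Any other capacity-feasible assignment to {P-α, P-β, P-γ, P-δ, P-ε} ships for at least 152.
Total demand is 37; every other set of sites either has combined capacity below 37 or cannot fit the demands without splitting one across sites, so {P-α, P-β, P-γ, P-δ, P-ε} is the only feasible choice of open sites. Minimum: 449.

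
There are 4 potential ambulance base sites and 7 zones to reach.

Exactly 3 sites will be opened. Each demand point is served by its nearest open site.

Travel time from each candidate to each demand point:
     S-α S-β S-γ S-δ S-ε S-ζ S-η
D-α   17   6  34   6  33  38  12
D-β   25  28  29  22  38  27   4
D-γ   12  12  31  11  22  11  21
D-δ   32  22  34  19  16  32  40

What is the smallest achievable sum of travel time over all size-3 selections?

90

Open {D-α, D-β, D-γ}.
  S-α→D-γ 12, S-β→D-α 6, S-γ→D-β 29, S-δ→D-α 6, S-ε→D-γ 22, S-ζ→D-γ 11, S-η→D-β 4  ⇒ total 90.
Compare {D-α, D-γ, D-δ}: total 94.
Compare {D-β, D-γ, D-δ}: total 95.
No size-3 selection does better; minimum is 90.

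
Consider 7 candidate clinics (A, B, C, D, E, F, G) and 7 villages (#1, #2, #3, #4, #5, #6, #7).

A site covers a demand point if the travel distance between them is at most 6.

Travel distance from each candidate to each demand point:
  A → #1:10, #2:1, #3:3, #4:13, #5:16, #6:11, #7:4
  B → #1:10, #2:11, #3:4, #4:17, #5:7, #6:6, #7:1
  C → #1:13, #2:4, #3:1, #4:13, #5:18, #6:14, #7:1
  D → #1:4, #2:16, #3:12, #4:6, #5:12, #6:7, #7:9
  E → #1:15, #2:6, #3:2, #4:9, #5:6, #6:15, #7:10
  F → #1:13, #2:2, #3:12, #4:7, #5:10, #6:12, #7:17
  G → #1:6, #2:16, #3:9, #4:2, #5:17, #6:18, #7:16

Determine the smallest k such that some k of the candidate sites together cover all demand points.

Coverage sets (demand points within 6 of each site):
  A: {#2, #3, #7}
  B: {#3, #6, #7}
  C: {#2, #3, #7}
  D: {#1, #4}
  E: {#2, #3, #5}
  F: {#2}
  G: {#1, #4}
No 2 sites suffice: every size-2 union leaves at least one demand point uncovered.
But {B, D, E} covers everything, so the minimum is 3.

3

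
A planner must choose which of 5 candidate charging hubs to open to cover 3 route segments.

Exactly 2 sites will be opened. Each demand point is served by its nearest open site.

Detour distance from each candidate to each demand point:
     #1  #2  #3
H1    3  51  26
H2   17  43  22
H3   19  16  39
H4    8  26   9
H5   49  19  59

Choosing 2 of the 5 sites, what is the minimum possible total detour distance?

33

Open {H3, H4}.
  #1→H4 8, #2→H3 16, #3→H4 9  ⇒ total 33.
Compare {H4, H5}: total 36.
Compare {H1, H4}: total 38.
No size-2 selection does better; minimum is 33.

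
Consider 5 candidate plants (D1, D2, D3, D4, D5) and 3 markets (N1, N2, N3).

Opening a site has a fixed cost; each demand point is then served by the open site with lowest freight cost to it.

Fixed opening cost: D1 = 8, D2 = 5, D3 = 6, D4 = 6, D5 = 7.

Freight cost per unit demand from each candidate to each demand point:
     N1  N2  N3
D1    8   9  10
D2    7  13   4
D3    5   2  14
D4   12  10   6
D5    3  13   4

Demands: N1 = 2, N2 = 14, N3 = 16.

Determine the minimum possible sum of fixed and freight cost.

Open {D3, D5}: assign each demand point to its cheapest open site.
  N1→D5 2×3=6, N2→D3 14×2=28, N3→D5 16×4=64
  freight cost 98, fixed 13 → total 111.
Compare {D2, D3}: freight cost 102 + fixed 11 = 113.
Compare {D2, D3, D5}: freight cost 98 + fixed 18 = 116.
Compare {D3, D4, D5}: freight cost 98 + fixed 19 = 117.
All other subsets cost ≥ 113. Minimum total cost: 111.

111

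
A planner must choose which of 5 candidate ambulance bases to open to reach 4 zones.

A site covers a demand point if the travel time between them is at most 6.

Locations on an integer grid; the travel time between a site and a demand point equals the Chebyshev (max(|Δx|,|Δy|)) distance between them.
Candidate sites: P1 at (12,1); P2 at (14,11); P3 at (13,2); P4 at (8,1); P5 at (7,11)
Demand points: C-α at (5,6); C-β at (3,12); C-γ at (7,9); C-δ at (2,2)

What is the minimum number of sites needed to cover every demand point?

Coverage sets (demand points within 6 of each site):
  P1: {}
  P2: {}
  P3: {}
  P4: {C-α, C-δ}
  P5: {C-α, C-β, C-γ}
No single site covers all 4 demand points.
But {P4, P5} covers everything, so the minimum is 2.

2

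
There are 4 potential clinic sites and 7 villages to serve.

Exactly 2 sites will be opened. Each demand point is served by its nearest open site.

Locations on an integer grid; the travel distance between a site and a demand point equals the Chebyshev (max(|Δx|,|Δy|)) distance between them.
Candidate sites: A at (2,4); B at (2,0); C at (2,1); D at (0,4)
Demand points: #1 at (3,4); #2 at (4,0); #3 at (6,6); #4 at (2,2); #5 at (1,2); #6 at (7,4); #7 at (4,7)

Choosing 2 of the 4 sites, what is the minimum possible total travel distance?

17

Open {A, C}.
  #1→A 1, #2→C 2, #3→A 4, #4→C 1, #5→C 1, #6→A 5, #7→A 3  ⇒ total 17.
Compare {A, B}: total 19.
Compare {A, D}: total 21.
No size-2 selection does better; minimum is 17.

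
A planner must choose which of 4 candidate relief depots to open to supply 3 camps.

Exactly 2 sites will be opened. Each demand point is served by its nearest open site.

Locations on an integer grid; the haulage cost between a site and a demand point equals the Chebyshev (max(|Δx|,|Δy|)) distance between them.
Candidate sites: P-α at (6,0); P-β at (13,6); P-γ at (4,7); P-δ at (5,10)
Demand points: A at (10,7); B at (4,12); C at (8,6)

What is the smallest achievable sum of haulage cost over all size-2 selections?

9

Open {P-β, P-δ}.
  A→P-β 3, B→P-δ 2, C→P-δ 4  ⇒ total 9.
Compare {P-α, P-δ}: total 11.
Compare {P-γ, P-δ}: total 11.
No size-2 selection does better; minimum is 9.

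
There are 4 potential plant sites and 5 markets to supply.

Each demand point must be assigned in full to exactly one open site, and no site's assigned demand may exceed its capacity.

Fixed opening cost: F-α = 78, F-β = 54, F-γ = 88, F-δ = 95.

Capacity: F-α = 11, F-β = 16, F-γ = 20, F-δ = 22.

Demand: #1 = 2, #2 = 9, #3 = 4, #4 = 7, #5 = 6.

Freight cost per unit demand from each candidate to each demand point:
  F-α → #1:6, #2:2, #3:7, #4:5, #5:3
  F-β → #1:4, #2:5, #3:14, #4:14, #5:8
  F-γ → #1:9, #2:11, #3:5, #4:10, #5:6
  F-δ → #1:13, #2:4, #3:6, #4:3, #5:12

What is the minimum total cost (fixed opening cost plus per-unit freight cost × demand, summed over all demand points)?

Open {F-α, F-δ}; cheapest assignment that respects the capacities:
  F-α (cap 11, load 8): #1, #5 — cost 2×6 + 6×3 = 30
  F-δ (cap 22, load 20): #2, #3, #4 — cost 9×4 + 4×6 + 7×3 = 81
  Shipping 111, fixed 173 → total 284.
  Any other capacity-feasible assignment to {F-α, F-δ} ships for at least 111.
Compare {F-β, F-δ}: its best feasible assignment gives total 286.
Compare {F-γ, F-δ}: its best feasible assignment gives total 314.
Every other set of open sites that can feasibly serve all demand totals ≥ 286 even under its best assignment. Minimum: 284.

284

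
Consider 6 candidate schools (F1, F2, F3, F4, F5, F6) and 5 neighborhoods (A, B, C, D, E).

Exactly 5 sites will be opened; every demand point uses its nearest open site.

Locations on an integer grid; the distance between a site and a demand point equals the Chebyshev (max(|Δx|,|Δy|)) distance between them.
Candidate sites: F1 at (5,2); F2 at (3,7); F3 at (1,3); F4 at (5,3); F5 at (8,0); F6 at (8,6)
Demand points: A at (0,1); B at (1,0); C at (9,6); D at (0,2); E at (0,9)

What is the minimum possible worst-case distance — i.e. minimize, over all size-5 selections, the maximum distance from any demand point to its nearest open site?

3

Open {F1, F2, F3, F4, F6}.
  Farthest demand point is B at distance 3 (to F3); all others are ≤ 3.
With {F1, F2, F3, F5, F6} the worst case is 3.
With {F2, F3, F4, F5, F6} the worst case is 3.
No size-5 selection achieves below 3.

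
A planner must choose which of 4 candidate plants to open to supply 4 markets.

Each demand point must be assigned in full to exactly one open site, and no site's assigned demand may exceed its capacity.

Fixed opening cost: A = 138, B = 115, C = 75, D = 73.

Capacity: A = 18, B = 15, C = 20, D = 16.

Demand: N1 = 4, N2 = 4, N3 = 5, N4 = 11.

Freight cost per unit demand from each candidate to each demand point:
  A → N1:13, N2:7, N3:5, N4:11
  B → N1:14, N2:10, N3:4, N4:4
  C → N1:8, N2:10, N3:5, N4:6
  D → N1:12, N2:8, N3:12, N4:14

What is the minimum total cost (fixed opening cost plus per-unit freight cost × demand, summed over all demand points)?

Open {C, D}; cheapest assignment that respects the capacities:
  C (cap 20, load 20): N1, N3, N4 — cost 4×8 + 5×5 + 11×6 = 123
  D (cap 16, load 4): N2 — cost 4×8 = 32
  Shipping 155, fixed 148 → total 303.
  Any other capacity-feasible assignment to {C, D} ships for at least 155.
Compare {B, C}: its best feasible assignment gives total 331.
Compare {A, C}: its best feasible assignment gives total 364.
Every other set of open sites that can feasibly serve all demand totals ≥ 331 even under its best assignment. Minimum: 303.

303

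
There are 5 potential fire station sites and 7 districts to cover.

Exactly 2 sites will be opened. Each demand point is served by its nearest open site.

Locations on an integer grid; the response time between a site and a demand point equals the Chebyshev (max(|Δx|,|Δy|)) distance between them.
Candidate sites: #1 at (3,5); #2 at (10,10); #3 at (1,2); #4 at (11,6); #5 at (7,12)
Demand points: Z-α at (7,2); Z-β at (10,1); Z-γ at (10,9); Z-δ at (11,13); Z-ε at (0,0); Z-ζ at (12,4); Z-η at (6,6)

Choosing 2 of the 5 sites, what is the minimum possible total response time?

Open {#3, #4}.
  Z-α→#4 4, Z-β→#4 5, Z-γ→#4 3, Z-δ→#4 7, Z-ε→#3 2, Z-ζ→#4 2, Z-η→#3 5  ⇒ total 28.
Compare {#1, #2}: total 29.
Compare {#1, #4}: total 29.
No size-2 selection does better; minimum is 28.

28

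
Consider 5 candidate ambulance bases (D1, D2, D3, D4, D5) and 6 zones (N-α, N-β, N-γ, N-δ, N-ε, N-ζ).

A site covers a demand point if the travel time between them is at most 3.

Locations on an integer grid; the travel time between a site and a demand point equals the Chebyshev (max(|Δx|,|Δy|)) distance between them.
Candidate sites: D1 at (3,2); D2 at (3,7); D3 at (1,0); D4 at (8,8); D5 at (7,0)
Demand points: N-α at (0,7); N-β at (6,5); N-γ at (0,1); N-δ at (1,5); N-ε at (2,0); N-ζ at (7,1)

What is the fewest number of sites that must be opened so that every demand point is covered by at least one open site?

3

Coverage sets (demand points within 3 of each site):
  D1: {N-β, N-γ, N-δ, N-ε}
  D2: {N-α, N-β, N-δ}
  D3: {N-γ, N-ε}
  D4: {N-β}
  D5: {N-ζ}
No 2 sites suffice: every size-2 union leaves at least one demand point uncovered.
But {D1, D2, D5} covers everything, so the minimum is 3.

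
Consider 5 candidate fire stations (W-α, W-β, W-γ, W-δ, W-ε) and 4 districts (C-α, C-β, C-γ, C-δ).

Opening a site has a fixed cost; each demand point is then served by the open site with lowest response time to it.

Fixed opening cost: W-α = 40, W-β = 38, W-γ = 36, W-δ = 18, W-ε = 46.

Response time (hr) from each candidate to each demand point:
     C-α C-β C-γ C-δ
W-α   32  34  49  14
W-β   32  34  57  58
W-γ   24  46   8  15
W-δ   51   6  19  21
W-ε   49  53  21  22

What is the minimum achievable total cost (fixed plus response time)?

107

Open {W-γ, W-δ}: assign each demand point to its cheapest open site.
  C-α→W-γ 24, C-β→W-δ 6, C-γ→W-γ 8, C-δ→W-γ 15
  response time 53, fixed 54 → total 107.
Compare {W-δ}: response time 97 + fixed 18 = 115.
Compare {W-γ}: response time 93 + fixed 36 = 129.
Compare {W-α, W-δ}: response time 71 + fixed 58 = 129.
All other subsets cost ≥ 115. Minimum total cost: 107.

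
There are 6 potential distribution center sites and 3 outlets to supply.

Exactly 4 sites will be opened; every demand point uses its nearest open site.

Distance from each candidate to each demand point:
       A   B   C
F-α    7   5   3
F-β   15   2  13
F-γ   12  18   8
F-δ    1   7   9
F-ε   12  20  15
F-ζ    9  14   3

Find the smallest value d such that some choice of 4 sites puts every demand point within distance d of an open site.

3

Open {F-α, F-β, F-γ, F-δ}.
  Farthest demand point is C at distance 3 (to F-α); all others are ≤ 3.
With {F-α, F-β, F-δ, F-ε} the worst case is 3.
With {F-α, F-β, F-δ, F-ζ} the worst case is 3.
No size-4 selection achieves below 3.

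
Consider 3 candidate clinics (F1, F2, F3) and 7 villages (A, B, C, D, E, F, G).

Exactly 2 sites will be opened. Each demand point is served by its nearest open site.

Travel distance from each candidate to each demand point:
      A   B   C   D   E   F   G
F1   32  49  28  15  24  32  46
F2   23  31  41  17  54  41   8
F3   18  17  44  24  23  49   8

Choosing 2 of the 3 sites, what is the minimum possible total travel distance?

Open {F1, F3}.
  A→F3 18, B→F3 17, C→F1 28, D→F1 15, E→F3 23, F→F1 32, G→F3 8  ⇒ total 141.
Compare {F1, F2}: total 161.
Compare {F2, F3}: total 165.

141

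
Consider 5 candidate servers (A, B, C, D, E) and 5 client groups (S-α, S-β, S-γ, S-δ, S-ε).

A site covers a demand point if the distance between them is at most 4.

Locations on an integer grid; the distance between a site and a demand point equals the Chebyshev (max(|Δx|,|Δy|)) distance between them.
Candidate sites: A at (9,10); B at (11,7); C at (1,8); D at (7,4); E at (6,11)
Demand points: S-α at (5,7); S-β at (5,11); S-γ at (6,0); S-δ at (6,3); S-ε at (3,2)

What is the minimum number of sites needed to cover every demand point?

2

Coverage sets (demand points within 4 of each site):
  A: {S-α, S-β}
  B: {}
  C: {S-α, S-β}
  D: {S-α, S-γ, S-δ, S-ε}
  E: {S-α, S-β}
No single site covers all 5 demand points.
But {A, D} covers everything, so the minimum is 2.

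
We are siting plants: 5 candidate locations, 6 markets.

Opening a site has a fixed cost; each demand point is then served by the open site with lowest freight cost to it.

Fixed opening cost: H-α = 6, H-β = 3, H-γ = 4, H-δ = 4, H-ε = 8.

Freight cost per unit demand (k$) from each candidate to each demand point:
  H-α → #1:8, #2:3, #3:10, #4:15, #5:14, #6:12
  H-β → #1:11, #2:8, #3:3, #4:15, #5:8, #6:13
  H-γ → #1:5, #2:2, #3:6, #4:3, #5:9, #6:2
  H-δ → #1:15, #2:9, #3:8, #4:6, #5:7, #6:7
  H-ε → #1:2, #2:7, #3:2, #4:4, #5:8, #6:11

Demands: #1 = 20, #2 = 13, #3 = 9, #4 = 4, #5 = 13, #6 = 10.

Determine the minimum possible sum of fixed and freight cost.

Open {H-γ, H-δ, H-ε}: assign each demand point to its cheapest open site.
  #1→H-ε 20×2=40, #2→H-γ 13×2=26, #3→H-ε 9×2=18, #4→H-γ 4×3=12, #5→H-δ 13×7=91, #6→H-γ 10×2=20
  freight cost 207, fixed 16 → total 223.
Compare {H-β, H-γ, H-δ, H-ε}: freight cost 207 + fixed 19 = 226.
Compare {H-α, H-γ, H-δ, H-ε}: freight cost 207 + fixed 22 = 229.
Compare {H-γ, H-ε}: freight cost 220 + fixed 12 = 232.
All other subsets cost ≥ 226. Minimum total cost: 223.

223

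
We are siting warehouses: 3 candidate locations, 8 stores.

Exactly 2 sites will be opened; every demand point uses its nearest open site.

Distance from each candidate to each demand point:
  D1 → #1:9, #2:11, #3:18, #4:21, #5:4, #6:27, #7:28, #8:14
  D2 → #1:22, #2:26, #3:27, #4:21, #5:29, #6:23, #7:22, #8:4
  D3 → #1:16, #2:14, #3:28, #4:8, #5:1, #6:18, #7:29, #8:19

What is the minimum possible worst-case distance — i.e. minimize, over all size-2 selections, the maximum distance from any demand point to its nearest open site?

Open {D1, D2}.
  Farthest demand point is #6 at distance 23 (to D2); all others are ≤ 23.
With {D2, D3} the worst case is 27.
With {D1, D3} the worst case is 28.
No size-2 selection achieves below 23.

23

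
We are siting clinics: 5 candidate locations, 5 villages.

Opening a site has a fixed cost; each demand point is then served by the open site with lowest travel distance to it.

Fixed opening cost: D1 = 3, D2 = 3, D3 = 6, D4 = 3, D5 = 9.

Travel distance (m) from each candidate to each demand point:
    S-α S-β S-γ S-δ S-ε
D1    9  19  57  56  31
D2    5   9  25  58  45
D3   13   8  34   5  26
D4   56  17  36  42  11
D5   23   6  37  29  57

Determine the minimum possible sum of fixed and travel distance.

Open {D2, D3, D4}: assign each demand point to its cheapest open site.
  S-α→D2 5, S-β→D3 8, S-γ→D2 25, S-δ→D3 5, S-ε→D4 11
  travel distance 54, fixed 12 → total 66.
Compare {D1, D2, D3, D4}: travel distance 54 + fixed 15 = 69.
Compare {D2, D3, D4, D5}: travel distance 52 + fixed 21 = 73.
Compare {D1, D2, D3, D4, D5}: travel distance 52 + fixed 24 = 76.
All other subsets cost ≥ 69. Minimum total cost: 66.

66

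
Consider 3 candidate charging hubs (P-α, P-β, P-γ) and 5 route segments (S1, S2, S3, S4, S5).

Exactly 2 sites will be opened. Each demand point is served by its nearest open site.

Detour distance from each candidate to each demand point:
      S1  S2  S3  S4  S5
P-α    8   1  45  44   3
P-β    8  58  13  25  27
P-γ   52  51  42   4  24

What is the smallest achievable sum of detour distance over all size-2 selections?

Open {P-α, P-β}.
  S1→P-α 8, S2→P-α 1, S3→P-β 13, S4→P-β 25, S5→P-α 3  ⇒ total 50.
Compare {P-α, P-γ}: total 58.
Compare {P-β, P-γ}: total 100.

50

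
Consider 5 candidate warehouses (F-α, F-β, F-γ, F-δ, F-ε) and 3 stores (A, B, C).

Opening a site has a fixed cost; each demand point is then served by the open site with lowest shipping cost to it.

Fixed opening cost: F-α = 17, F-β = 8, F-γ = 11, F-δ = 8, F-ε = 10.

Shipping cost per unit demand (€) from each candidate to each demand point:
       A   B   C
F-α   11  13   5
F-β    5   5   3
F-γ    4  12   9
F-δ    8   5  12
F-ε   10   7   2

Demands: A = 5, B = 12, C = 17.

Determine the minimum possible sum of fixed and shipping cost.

137

Open {F-β, F-ε}: assign each demand point to its cheapest open site.
  A→F-β 5×5=25, B→F-β 12×5=60, C→F-ε 17×2=34
  shipping cost 119, fixed 18 → total 137.
Compare {F-β, F-γ, F-ε}: shipping cost 114 + fixed 29 = 143.
Compare {F-γ, F-δ, F-ε}: shipping cost 114 + fixed 29 = 143.
Compare {F-β}: shipping cost 136 + fixed 8 = 144.
All other subsets cost ≥ 143. Minimum total cost: 137.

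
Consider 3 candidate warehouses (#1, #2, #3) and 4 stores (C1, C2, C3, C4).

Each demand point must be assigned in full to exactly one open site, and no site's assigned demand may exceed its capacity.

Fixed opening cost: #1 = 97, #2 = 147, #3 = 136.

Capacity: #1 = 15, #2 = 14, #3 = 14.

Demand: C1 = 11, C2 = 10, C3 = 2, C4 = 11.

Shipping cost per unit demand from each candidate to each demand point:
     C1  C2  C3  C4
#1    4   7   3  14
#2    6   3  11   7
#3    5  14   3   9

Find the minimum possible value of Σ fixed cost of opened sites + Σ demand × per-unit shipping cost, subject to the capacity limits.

Open {#1, #2, #3}; cheapest assignment that respects the capacities:
  #1 (cap 15, load 13): C1, C3 — cost 11×4 + 2×3 = 50
  #2 (cap 14, load 10): C2 — cost 10×3 = 30
  #3 (cap 14, load 11): C4 — cost 11×9 = 99
  Shipping 179, fixed 380 → total 559.
  Any other capacity-feasible assignment to {#1, #2, #3} ships for at least 179.
Total demand is 34 and no other set of sites has combined capacity ≥ 34, so {#1, #2, #3} is the only feasible choice of open sites. Minimum: 559.

559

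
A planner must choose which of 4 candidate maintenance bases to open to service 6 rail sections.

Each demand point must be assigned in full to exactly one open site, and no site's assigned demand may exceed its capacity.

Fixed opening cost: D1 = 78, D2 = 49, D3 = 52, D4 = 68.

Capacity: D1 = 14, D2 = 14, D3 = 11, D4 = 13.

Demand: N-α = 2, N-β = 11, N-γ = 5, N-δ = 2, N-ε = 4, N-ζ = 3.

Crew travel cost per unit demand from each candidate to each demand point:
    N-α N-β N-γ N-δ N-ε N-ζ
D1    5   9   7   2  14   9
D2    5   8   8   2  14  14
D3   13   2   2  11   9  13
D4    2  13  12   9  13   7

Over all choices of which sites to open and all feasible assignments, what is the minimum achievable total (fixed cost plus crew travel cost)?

312

Open {D2, D3, D4}; cheapest assignment that respects the capacities:
  D2 (cap 14, load 7): N-γ, N-δ — cost 5×8 + 2×2 = 44
  D3 (cap 11, load 11): N-β — cost 11×2 = 22
  D4 (cap 13, load 9): N-α, N-ε, N-ζ — cost 2×2 + 4×13 + 3×7 = 77
  Shipping 143, fixed 169 → total 312.
  Any other capacity-feasible assignment to {D2, D3, D4} ships for at least 143.
Compare {D1, D2, D3}: its best feasible assignment gives total 333.
Compare {D1, D3, D4}: its best feasible assignment gives total 336.
Every other set of open sites that can feasibly serve all demand totals ≥ 333 even under its best assignment. Minimum: 312.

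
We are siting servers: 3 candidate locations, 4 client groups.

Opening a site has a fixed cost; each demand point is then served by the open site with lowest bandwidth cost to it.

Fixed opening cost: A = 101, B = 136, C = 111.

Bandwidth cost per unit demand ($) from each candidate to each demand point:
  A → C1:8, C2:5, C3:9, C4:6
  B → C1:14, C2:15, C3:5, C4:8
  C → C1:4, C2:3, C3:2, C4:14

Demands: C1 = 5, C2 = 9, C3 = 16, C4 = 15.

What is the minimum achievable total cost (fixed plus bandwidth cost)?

Open {A, C}: assign each demand point to its cheapest open site.
  C1→C 5×4=20, C2→C 9×3=27, C3→C 16×2=32, C4→A 15×6=90
  bandwidth cost 169, fixed 212 → total 381.
Compare {C}: bandwidth cost 289 + fixed 111 = 400.
Compare {A}: bandwidth cost 319 + fixed 101 = 420.
Compare {B, C}: bandwidth cost 199 + fixed 247 = 446.
All other subsets cost ≥ 400. Minimum total cost: 381.

381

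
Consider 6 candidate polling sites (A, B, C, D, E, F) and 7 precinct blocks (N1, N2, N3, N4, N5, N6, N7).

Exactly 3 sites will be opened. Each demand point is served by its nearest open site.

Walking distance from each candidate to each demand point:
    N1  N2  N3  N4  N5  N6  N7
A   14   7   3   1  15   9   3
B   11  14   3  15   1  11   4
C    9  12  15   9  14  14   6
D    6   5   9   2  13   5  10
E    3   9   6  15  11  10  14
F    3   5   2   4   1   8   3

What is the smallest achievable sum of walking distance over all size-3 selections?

Open {A, D, F}.
  N1→F 3, N2→D 5, N3→F 2, N4→A 1, N5→F 1, N6→D 5, N7→A 3  ⇒ total 20.
Compare {B, D, F}: total 21.
Compare {C, D, F}: total 21.
No size-3 selection does better; minimum is 20.

20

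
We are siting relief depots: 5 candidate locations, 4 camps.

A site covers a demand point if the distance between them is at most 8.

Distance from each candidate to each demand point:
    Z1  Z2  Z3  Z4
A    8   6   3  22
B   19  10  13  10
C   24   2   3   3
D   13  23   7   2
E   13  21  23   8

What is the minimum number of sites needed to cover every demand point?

Coverage sets (demand points within 8 of each site):
  A: {Z1, Z2, Z3}
  B: {}
  C: {Z2, Z3, Z4}
  D: {Z3, Z4}
  E: {Z4}
No single site covers all 4 demand points.
But {A, C} covers everything, so the minimum is 2.

2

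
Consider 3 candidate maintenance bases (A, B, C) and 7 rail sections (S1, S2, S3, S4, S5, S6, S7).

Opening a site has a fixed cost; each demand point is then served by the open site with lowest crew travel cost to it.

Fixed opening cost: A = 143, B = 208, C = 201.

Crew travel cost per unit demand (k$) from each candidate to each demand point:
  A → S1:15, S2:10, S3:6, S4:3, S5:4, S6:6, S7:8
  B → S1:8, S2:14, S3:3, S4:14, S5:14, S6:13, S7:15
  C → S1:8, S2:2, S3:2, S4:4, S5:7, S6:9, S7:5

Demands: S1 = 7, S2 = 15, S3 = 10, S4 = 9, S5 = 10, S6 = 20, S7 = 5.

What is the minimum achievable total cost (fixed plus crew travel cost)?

Open {C}: assign each demand point to its cheapest open site.
  S1→C 7×8=56, S2→C 15×2=30, S3→C 10×2=20, S4→C 9×4=36, S5→C 10×7=70, S6→C 20×9=180, S7→C 5×5=25
  crew travel cost 417, fixed 201 → total 618.
Compare {A, C}: crew travel cost 318 + fixed 344 = 662.
Compare {A}: crew travel cost 542 + fixed 143 = 685.
Compare {A, B}: crew travel cost 463 + fixed 351 = 814.
All other subsets cost ≥ 662. Minimum total cost: 618.

618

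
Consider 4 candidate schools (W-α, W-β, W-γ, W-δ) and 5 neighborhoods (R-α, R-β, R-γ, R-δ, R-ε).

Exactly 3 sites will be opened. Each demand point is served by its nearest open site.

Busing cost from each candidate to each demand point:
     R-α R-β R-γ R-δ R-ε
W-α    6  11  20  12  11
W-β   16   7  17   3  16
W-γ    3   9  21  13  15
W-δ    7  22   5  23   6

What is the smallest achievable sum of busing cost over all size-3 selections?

Open {W-β, W-γ, W-δ}.
  R-α→W-γ 3, R-β→W-β 7, R-γ→W-δ 5, R-δ→W-β 3, R-ε→W-δ 6  ⇒ total 24.
Compare {W-α, W-β, W-δ}: total 27.
Compare {W-α, W-γ, W-δ}: total 35.
No size-3 selection does better; minimum is 24.

24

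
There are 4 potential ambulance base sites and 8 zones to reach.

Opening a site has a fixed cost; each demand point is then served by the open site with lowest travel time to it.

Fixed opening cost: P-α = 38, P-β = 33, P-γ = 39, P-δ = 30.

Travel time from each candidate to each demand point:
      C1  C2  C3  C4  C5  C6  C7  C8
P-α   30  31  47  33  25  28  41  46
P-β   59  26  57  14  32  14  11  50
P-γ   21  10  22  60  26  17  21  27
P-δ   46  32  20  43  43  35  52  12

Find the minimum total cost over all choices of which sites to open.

Open {P-β, P-γ}: assign each demand point to its cheapest open site.
  C1→P-γ 21, C2→P-γ 10, C3→P-γ 22, C4→P-β 14, C5→P-γ 26, C6→P-β 14, C7→P-β 11, C8→P-γ 27
  travel time 145, fixed 72 → total 217.
Compare {P-β, P-γ, P-δ}: travel time 128 + fixed 102 = 230.
Compare {P-β, P-δ}: travel time 175 + fixed 63 = 238.
Compare {P-γ, P-δ}: travel time 170 + fixed 69 = 239.
All other subsets cost ≥ 230. Minimum total cost: 217.

217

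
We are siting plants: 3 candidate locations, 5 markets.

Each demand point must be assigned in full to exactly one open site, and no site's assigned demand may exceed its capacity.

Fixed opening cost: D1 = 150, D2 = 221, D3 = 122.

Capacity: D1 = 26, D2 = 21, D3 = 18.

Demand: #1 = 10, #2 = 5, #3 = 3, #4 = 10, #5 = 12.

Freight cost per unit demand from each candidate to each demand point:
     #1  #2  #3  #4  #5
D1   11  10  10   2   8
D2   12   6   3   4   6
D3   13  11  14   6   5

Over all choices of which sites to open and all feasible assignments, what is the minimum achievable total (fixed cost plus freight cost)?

547

Open {D1, D3}; cheapest assignment that respects the capacities:
  D1 (cap 26, load 23): #1, #3, #4 — cost 10×11 + 3×10 + 10×2 = 160
  D3 (cap 18, load 17): #2, #5 — cost 5×11 + 12×5 = 115
  Shipping 275, fixed 272 → total 547.
  Any other capacity-feasible assignment to {D1, D3} ships for at least 275.
Compare {D1, D2}: its best feasible assignment gives total 612.
Compare {D1, D2, D3}: its best feasible assignment gives total 722.
Every other set of open sites that can feasibly serve all demand totals ≥ 612 even under its best assignment. Minimum: 547.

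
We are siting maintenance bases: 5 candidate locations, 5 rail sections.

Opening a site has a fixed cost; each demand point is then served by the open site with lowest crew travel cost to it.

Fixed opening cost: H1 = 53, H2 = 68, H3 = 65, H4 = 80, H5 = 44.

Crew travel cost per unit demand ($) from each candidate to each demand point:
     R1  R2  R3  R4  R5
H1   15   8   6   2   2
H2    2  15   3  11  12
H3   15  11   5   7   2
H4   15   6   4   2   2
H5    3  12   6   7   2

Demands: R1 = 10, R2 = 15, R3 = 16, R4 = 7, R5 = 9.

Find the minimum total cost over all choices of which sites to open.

338

Open {H2, H4}: assign each demand point to its cheapest open site.
  R1→H2 10×2=20, R2→H4 15×6=90, R3→H2 16×3=48, R4→H4 7×2=14, R5→H4 9×2=18
  crew travel cost 190, fixed 148 → total 338.
Compare {H4, H5}: crew travel cost 216 + fixed 124 = 340.
Compare {H1, H2}: crew travel cost 220 + fixed 121 = 341.
Compare {H1, H5}: crew travel cost 278 + fixed 97 = 375.
All other subsets cost ≥ 340. Minimum total cost: 338.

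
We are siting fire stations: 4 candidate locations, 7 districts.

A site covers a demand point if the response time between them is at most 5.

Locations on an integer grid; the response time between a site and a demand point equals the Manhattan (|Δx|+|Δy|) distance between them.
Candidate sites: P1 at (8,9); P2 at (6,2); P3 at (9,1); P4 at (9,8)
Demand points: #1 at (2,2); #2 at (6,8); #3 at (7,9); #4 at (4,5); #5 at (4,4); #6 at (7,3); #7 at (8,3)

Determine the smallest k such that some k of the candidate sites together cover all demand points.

2

Coverage sets (demand points within 5 of each site):
  P1: {#2, #3}
  P2: {#1, #4, #5, #6, #7}
  P3: {#6, #7}
  P4: {#2, #3}
No single site covers all 7 demand points.
But {P1, P2} covers everything, so the minimum is 2.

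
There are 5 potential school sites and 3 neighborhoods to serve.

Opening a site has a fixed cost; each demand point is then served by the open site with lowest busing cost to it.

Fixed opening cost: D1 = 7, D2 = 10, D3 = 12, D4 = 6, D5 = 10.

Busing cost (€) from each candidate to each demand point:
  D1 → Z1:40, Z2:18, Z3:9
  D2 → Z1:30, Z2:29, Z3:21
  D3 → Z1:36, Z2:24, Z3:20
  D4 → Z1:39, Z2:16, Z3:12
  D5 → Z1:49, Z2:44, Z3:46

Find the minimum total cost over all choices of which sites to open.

Open {D4}: assign each demand point to its cheapest open site.
  Z1→D4 39, Z2→D4 16, Z3→D4 12
  busing cost 67, fixed 6 → total 73.
Compare {D1}: busing cost 67 + fixed 7 = 74.
Compare {D1, D2}: busing cost 57 + fixed 17 = 74.
Compare {D2, D4}: busing cost 58 + fixed 16 = 74.
All other subsets cost ≥ 74. Minimum total cost: 73.

73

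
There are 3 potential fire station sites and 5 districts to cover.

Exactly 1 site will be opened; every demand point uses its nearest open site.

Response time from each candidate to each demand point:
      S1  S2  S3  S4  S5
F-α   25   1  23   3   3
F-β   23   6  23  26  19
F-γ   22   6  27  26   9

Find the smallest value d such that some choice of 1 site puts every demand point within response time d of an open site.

Open {F-α}.
  Farthest demand point is S1 at response time 25 (to F-α); all others are ≤ 25.
With {F-β} the worst case is 26.
With {F-γ} the worst case is 27.
No size-1 selection achieves below 25.

25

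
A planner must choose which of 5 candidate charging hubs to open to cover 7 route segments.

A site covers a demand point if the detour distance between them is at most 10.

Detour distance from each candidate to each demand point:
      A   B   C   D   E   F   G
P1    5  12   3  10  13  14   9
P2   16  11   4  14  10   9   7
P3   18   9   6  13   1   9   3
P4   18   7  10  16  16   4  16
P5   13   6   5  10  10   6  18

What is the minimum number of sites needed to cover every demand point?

Coverage sets (demand points within 10 of each site):
  P1: {A, C, D, G}
  P2: {C, E, F, G}
  P3: {B, C, E, F, G}
  P4: {B, C, F}
  P5: {B, C, D, E, F}
No single site covers all 7 demand points.
But {P1, P3} covers everything, so the minimum is 2.

2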